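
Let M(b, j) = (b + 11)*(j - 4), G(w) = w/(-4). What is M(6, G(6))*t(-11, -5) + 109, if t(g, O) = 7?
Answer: -1091/2 ≈ -545.50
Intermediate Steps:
G(w) = -w/4 (G(w) = w*(-1/4) = -w/4)
M(b, j) = (-4 + j)*(11 + b) (M(b, j) = (11 + b)*(-4 + j) = (-4 + j)*(11 + b))
M(6, G(6))*t(-11, -5) + 109 = (-44 - 4*6 + 11*(-1/4*6) + 6*(-1/4*6))*7 + 109 = (-44 - 24 + 11*(-3/2) + 6*(-3/2))*7 + 109 = (-44 - 24 - 33/2 - 9)*7 + 109 = -187/2*7 + 109 = -1309/2 + 109 = -1091/2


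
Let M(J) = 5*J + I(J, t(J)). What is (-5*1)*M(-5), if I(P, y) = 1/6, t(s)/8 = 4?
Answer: 745/6 ≈ 124.17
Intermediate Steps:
t(s) = 32 (t(s) = 8*4 = 32)
I(P, y) = ⅙
M(J) = ⅙ + 5*J (M(J) = 5*J + ⅙ = ⅙ + 5*J)
(-5*1)*M(-5) = (-5*1)*(⅙ + 5*(-5)) = -5*(⅙ - 25) = -5*(-149/6) = 745/6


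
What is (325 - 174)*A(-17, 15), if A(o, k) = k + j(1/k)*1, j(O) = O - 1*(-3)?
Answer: 40921/15 ≈ 2728.1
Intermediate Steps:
j(O) = 3 + O (j(O) = O + 3 = 3 + O)
A(o, k) = 3 + k + 1/k (A(o, k) = k + (3 + 1/k)*1 = k + (3 + 1/k) = 3 + k + 1/k)
(325 - 174)*A(-17, 15) = (325 - 174)*(3 + 15 + 1/15) = 151*(3 + 15 + 1/15) = 151*(271/15) = 40921/15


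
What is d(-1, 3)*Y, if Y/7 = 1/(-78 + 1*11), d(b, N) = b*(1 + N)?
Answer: 28/67 ≈ 0.41791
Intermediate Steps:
Y = -7/67 (Y = 7/(-78 + 1*11) = 7/(-78 + 11) = 7/(-67) = 7*(-1/67) = -7/67 ≈ -0.10448)
d(-1, 3)*Y = -(1 + 3)*(-7/67) = -1*4*(-7/67) = -4*(-7/67) = 28/67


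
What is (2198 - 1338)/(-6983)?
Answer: -860/6983 ≈ -0.12316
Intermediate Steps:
(2198 - 1338)/(-6983) = 860*(-1/6983) = -860/6983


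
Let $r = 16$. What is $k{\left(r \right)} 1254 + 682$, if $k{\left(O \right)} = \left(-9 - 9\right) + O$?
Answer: $-1826$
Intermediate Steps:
$k{\left(O \right)} = -18 + O$
$k{\left(r \right)} 1254 + 682 = \left(-18 + 16\right) 1254 + 682 = \left(-2\right) 1254 + 682 = -2508 + 682 = -1826$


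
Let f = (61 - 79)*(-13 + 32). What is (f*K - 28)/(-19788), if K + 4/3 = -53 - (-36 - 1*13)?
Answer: -449/4947 ≈ -0.090762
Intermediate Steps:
f = -342 (f = -18*19 = -342)
K = -16/3 (K = -4/3 + (-53 - (-36 - 1*13)) = -4/3 + (-53 - (-36 - 13)) = -4/3 + (-53 - 1*(-49)) = -4/3 + (-53 + 49) = -4/3 - 4 = -16/3 ≈ -5.3333)
(f*K - 28)/(-19788) = (-342*(-16/3) - 28)/(-19788) = (1824 - 28)*(-1/19788) = 1796*(-1/19788) = -449/4947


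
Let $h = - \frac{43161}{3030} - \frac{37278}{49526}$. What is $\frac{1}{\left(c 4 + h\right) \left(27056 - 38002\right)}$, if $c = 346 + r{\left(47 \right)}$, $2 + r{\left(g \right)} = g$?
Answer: $- \frac{12505315}{212032419133977} \approx -5.8978 \cdot 10^{-8}$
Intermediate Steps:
$r{\left(g \right)} = -2 + g$
$h = - \frac{375090671}{25010630}$ ($h = \left(-43161\right) \frac{1}{3030} - \frac{18639}{24763} = - \frac{14387}{1010} - \frac{18639}{24763} = - \frac{375090671}{25010630} \approx -14.997$)
$c = 391$ ($c = 346 + \left(-2 + 47\right) = 346 + 45 = 391$)
$\frac{1}{\left(c 4 + h\right) \left(27056 - 38002\right)} = \frac{1}{\left(391 \cdot 4 - \frac{375090671}{25010630}\right) \left(27056 - 38002\right)} = \frac{1}{\left(1564 - \frac{375090671}{25010630}\right) \left(-10946\right)} = \frac{1}{\frac{38741534649}{25010630}} \left(- \frac{1}{10946}\right) = \frac{25010630}{38741534649} \left(- \frac{1}{10946}\right) = - \frac{12505315}{212032419133977}$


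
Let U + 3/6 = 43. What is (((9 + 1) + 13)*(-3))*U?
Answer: -5865/2 ≈ -2932.5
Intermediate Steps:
U = 85/2 (U = -1/2 + 43 = 85/2 ≈ 42.500)
(((9 + 1) + 13)*(-3))*U = (((9 + 1) + 13)*(-3))*(85/2) = ((10 + 13)*(-3))*(85/2) = (23*(-3))*(85/2) = -69*85/2 = -5865/2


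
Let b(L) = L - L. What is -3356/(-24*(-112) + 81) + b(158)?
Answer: -3356/2769 ≈ -1.2120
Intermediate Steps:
b(L) = 0
-3356/(-24*(-112) + 81) + b(158) = -3356/(-24*(-112) + 81) + 0 = -3356/(2688 + 81) + 0 = -3356/2769 + 0 = -3356/2769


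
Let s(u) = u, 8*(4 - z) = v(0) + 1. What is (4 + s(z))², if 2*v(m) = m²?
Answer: 3969/64 ≈ 62.016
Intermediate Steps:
v(m) = m²/2
z = 31/8 (z = 4 - ((½)*0² + 1)/8 = 4 - ((½)*0 + 1)/8 = 4 - (0 + 1)/8 = 4 - ⅛*1 = 4 - ⅛ = 31/8 ≈ 3.8750)
(4 + s(z))² = (4 + 31/8)² = (63/8)² = 3969/64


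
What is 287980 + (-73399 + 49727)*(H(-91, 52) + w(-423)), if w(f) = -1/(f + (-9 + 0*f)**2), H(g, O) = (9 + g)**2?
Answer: -27168927544/171 ≈ -1.5888e+8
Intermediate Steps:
w(f) = -1/(81 + f) (w(f) = -1/(f + (-9 + 0)**2) = -1/(f + (-9)**2) = -1/(f + 81) = -1/(81 + f))
287980 + (-73399 + 49727)*(H(-91, 52) + w(-423)) = 287980 + (-73399 + 49727)*((9 - 91)**2 - 1/(81 - 423)) = 287980 - 23672*((-82)**2 - 1/(-342)) = 287980 - 23672*(6724 - 1*(-1/342)) = 287980 - 23672*(6724 + 1/342) = 287980 - 23672*2299609/342 = 287980 - 27218172124/171 = -27168927544/171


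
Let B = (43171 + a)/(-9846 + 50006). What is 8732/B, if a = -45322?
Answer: -350677120/2151 ≈ -1.6303e+5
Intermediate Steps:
B = -2151/40160 (B = (43171 - 45322)/(-9846 + 50006) = -2151/40160 ≈ -0.053561)
8732/B = 8732/(-2151/40160) = 8732*(-40160/2151) = -350677120/2151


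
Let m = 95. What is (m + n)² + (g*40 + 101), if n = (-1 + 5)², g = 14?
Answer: 12982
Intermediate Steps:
n = 16 (n = 4² = 16)
(m + n)² + (g*40 + 101) = (95 + 16)² + (14*40 + 101) = 111² + (560 + 101) = 12321 + 661 = 12982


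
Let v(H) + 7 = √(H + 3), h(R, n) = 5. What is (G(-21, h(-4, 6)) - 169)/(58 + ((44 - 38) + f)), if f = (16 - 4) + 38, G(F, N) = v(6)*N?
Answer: -63/38 ≈ -1.6579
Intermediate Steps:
v(H) = -7 + √(3 + H) (v(H) = -7 + √(H + 3) = -7 + √(3 + H))
G(F, N) = -4*N (G(F, N) = (-7 + √(3 + 6))*N = (-7 + √9)*N = (-7 + 3)*N = -4*N)
f = 50 (f = 12 + 38 = 50)
(G(-21, h(-4, 6)) - 169)/(58 + ((44 - 38) + f)) = (-4*5 - 169)/(58 + ((44 - 38) + 50)) = (-20 - 169)/(58 + (6 + 50)) = -189/(58 + 56) = -189/114 = -189*1/114 = -63/38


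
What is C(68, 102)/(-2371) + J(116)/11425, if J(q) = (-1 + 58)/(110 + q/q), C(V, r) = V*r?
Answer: -2931975551/1002280975 ≈ -2.9253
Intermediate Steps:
J(q) = 19/37 (J(q) = 57/(110 + 1) = 57/111 = 57*(1/111) = 19/37)
C(68, 102)/(-2371) + J(116)/11425 = (68*102)/(-2371) + (19/37)/11425 = 6936*(-1/2371) + (19/37)*(1/11425) = -6936/2371 + 19/422725 = -2931975551/1002280975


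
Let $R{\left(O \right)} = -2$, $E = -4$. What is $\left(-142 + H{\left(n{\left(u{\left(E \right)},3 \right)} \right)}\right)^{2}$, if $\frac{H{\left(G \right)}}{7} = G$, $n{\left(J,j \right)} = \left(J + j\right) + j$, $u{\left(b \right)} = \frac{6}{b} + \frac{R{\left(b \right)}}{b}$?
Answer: $11449$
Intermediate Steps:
$u{\left(b \right)} = \frac{4}{b}$ ($u{\left(b \right)} = \frac{6}{b} - \frac{2}{b} = \frac{4}{b}$)
$n{\left(J,j \right)} = J + 2 j$
$H{\left(G \right)} = 7 G$
$\left(-142 + H{\left(n{\left(u{\left(E \right)},3 \right)} \right)}\right)^{2} = \left(-142 + 7 \left(\frac{4}{-4} + 2 \cdot 3\right)\right)^{2} = \left(-142 + 7 \left(4 \left(- \frac{1}{4}\right) + 6\right)\right)^{2} = \left(-142 + 7 \left(-1 + 6\right)\right)^{2} = \left(-142 + 7 \cdot 5\right)^{2} = \left(-142 + 35\right)^{2} = \left(-107\right)^{2} = 11449$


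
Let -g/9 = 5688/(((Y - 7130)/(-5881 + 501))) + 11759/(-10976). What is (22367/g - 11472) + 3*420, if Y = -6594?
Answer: -7714681323837500/755370056079 ≈ -10213.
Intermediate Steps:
g = -755370056079/37658656 (g = -9*(5688/(((-6594 - 7130)/(-5881 + 501))) + 11759/(-10976)) = -9*(5688/((-13724/(-5380))) + 11759*(-1/10976)) = -9*(5688/((-13724*(-1/5380))) - 11759/10976) = -9*(5688/(3431/1345) - 11759/10976) = -9*(5688*(1345/3431) - 11759/10976) = -9*(7650360/3431 - 11759/10976) = -9*83930006231/37658656 = -755370056079/37658656 ≈ -20058.)
(22367/g - 11472) + 3*420 = (22367/(-755370056079/37658656) - 11472) + 3*420 = (22367*(-37658656/755370056079) - 11472) + 1260 = (-842311158752/755370056079 - 11472) + 1260 = -8666447594497040/755370056079 + 1260 = -7714681323837500/755370056079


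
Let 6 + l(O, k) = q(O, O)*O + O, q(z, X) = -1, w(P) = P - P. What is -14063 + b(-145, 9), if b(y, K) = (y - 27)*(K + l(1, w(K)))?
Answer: -14579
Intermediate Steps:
w(P) = 0
l(O, k) = -6 (l(O, k) = -6 + (-O + O) = -6 + 0 = -6)
b(y, K) = (-27 + y)*(-6 + K) (b(y, K) = (y - 27)*(K - 6) = (-27 + y)*(-6 + K))
-14063 + b(-145, 9) = -14063 + (162 - 27*9 - 6*(-145) + 9*(-145)) = -14063 + (162 - 243 + 870 - 1305) = -14063 - 516 = -14579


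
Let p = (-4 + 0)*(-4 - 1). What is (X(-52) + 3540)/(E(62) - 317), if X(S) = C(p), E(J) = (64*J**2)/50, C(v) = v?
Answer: 89000/115083 ≈ 0.77335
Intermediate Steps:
p = 20 (p = -4*(-5) = 20)
E(J) = 32*J**2/25 (E(J) = (64*J**2)*(1/50) = 32*J**2/25)
X(S) = 20
(X(-52) + 3540)/(E(62) - 317) = (20 + 3540)/((32/25)*62**2 - 317) = 3560/((32/25)*3844 - 317) = 3560/(123008/25 - 317) = 3560/(115083/25) = 3560*(25/115083) = 89000/115083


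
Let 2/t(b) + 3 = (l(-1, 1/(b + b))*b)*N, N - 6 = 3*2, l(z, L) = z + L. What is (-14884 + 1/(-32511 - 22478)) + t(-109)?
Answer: -1072996069169/72090579 ≈ -14884.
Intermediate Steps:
l(z, L) = L + z
N = 12 (N = 6 + 3*2 = 6 + 6 = 12)
t(b) = 2/(-3 + 12*b*(-1 + 1/(2*b))) (t(b) = 2/(-3 + ((1/(b + b) - 1)*b)*12) = 2/(-3 + ((1/(2*b) - 1)*b)*12) = 2/(-3 + ((-1 + 1/(2*b))*b)*12) = 2/(-3 + (b*(-1 + 1/(2*b)))*12) = 2/(-3 + 12*b*(-1 + 1/(2*b))))
(-14884 + 1/(-32511 - 22478)) + t(-109) = (-14884 + 1/(-32511 - 22478)) - 2/(-3 + 12*(-109)) = (-14884 + 1/(-54989)) - 2/(-3 - 1308) = (-14884 - 1/54989) - 2/(-1311) = -818456277/54989 - 2*(-1/1311) = -818456277/54989 + 2/1311 = -1072996069169/72090579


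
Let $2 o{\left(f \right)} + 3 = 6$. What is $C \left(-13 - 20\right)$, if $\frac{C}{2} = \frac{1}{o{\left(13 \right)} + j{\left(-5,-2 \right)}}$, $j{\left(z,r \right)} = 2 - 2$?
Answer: $-44$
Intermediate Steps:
$o{\left(f \right)} = \frac{3}{2}$ ($o{\left(f \right)} = - \frac{3}{2} + \frac{1}{2} \cdot 6 = - \frac{3}{2} + 3 = \frac{3}{2}$)
$j{\left(z,r \right)} = 0$ ($j{\left(z,r \right)} = 2 - 2 = 0$)
$C = \frac{4}{3}$ ($C = \frac{2}{\frac{3}{2} + 0} = \frac{2}{\frac{3}{2}} = 2 \cdot \frac{2}{3} = \frac{4}{3} \approx 1.3333$)
$C \left(-13 - 20\right) = \frac{4 \left(-13 - 20\right)}{3} = \frac{4}{3} \left(-33\right) = -44$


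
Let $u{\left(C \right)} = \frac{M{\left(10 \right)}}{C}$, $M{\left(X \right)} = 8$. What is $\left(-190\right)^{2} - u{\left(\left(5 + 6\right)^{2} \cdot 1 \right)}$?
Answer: $\frac{4368092}{121} \approx 36100.0$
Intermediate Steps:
$u{\left(C \right)} = \frac{8}{C}$
$\left(-190\right)^{2} - u{\left(\left(5 + 6\right)^{2} \cdot 1 \right)} = \left(-190\right)^{2} - \frac{8}{\left(5 + 6\right)^{2} \cdot 1} = 36100 - \frac{8}{11^{2} \cdot 1} = 36100 - \frac{8}{121 \cdot 1} = 36100 - \frac{8}{121} = \frac{4368092}{121}$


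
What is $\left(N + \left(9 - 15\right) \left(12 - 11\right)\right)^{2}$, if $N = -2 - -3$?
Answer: $25$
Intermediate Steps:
$N = 1$ ($N = -2 + 3 = 1$)
$\left(N + \left(9 - 15\right) \left(12 - 11\right)\right)^{2} = \left(1 + \left(9 - 15\right) \left(12 - 11\right)\right)^{2} = \left(1 - 6\right)^{2} = \left(-5\right)^{2} = 25$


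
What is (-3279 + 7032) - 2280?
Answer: 1473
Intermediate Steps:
(-3279 + 7032) - 2280 = 3753 - 2280 = 1473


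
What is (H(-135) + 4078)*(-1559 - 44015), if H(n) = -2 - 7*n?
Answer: -228827054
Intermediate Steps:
(H(-135) + 4078)*(-1559 - 44015) = ((-2 - 7*(-135)) + 4078)*(-1559 - 44015) = ((-2 + 945) + 4078)*(-45574) = (943 + 4078)*(-45574) = 5021*(-45574) = -228827054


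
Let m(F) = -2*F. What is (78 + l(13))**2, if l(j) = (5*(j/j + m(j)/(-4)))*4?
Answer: 51984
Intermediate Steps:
l(j) = 20 + 10*j (l(j) = (5*(j/j - 2*j/(-4)))*4 = (5*(1 - 2*j*(-1/4)))*4 = (5*(1 + j/2))*4 = (5 + 5*j/2)*4 = 20 + 10*j)
(78 + l(13))**2 = (78 + (20 + 10*13))**2 = (78 + (20 + 130))**2 = (78 + 150)**2 = 228**2 = 51984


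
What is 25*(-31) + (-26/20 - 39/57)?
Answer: -147627/190 ≈ -776.98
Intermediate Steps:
25*(-31) + (-26/20 - 39/57) = -775 + (-26*1/20 - 39*1/57) = -775 + (-13/10 - 13/19) = -775 - 377/190 = -147627/190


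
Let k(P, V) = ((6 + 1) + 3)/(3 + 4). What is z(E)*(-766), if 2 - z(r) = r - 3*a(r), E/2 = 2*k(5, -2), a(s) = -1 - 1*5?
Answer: 116432/7 ≈ 16633.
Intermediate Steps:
a(s) = -6 (a(s) = -1 - 5 = -6)
k(P, V) = 10/7 (k(P, V) = (7 + 3)/7 = 10*(⅐) = 10/7)
E = 40/7 (E = 2*(2*(10/7)) = 2*(20/7) = 40/7 ≈ 5.7143)
z(r) = -16 - r (z(r) = 2 - (r - 3*(-6)) = 2 - (r + 18) = 2 - (18 + r) = 2 + (-18 - r) = -16 - r)
z(E)*(-766) = (-16 - 1*40/7)*(-766) = (-16 - 40/7)*(-766) = -152/7*(-766) = 116432/7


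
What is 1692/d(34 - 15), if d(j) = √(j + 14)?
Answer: 564*√33/11 ≈ 294.54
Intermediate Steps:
d(j) = √(14 + j)
1692/d(34 - 15) = 1692/(√(14 + (34 - 15))) = 1692/(√(14 + 19)) = 1692/(√33) = 1692*(√33/33) = 564*√33/11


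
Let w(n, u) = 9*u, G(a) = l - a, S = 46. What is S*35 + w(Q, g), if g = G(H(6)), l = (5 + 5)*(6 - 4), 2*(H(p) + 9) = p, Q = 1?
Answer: 1844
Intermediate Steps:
H(p) = -9 + p/2
l = 20 (l = 10*2 = 20)
G(a) = 20 - a
g = 26 (g = 20 - (-9 + (½)*6) = 20 - (-9 + 3) = 20 - 1*(-6) = 20 + 6 = 26)
S*35 + w(Q, g) = 46*35 + 9*26 = 1610 + 234 = 1844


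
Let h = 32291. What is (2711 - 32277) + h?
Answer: 2725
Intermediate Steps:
(2711 - 32277) + h = (2711 - 32277) + 32291 = -29566 + 32291 = 2725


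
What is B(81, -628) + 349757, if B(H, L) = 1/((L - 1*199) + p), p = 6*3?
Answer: 282953412/809 ≈ 3.4976e+5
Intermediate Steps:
p = 18
B(H, L) = 1/(-181 + L) (B(H, L) = 1/((L - 1*199) + 18) = 1/((L - 199) + 18) = 1/((-199 + L) + 18) = 1/(-181 + L))
B(81, -628) + 349757 = 1/(-181 - 628) + 349757 = 1/(-809) + 349757 = -1/809 + 349757 = 282953412/809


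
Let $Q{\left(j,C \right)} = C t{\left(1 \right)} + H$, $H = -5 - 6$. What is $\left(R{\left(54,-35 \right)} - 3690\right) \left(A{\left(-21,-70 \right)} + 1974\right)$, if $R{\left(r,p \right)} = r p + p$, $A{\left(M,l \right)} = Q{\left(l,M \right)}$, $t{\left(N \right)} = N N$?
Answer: $-10904330$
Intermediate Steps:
$t{\left(N \right)} = N^{2}$
$H = -11$ ($H = -5 - 6 = -11$)
$Q{\left(j,C \right)} = -11 + C$ ($Q{\left(j,C \right)} = C 1^{2} - 11 = C 1 - 11 = C - 11 = -11 + C$)
$A{\left(M,l \right)} = -11 + M$
$R{\left(r,p \right)} = p + p r$ ($R{\left(r,p \right)} = p r + p = p + p r$)
$\left(R{\left(54,-35 \right)} - 3690\right) \left(A{\left(-21,-70 \right)} + 1974\right) = \left(- 35 \left(1 + 54\right) - 3690\right) \left(\left(-11 - 21\right) + 1974\right) = \left(\left(-35\right) 55 - 3690\right) \left(-32 + 1974\right) = \left(-1925 - 3690\right) 1942 = \left(-5615\right) 1942 = -10904330$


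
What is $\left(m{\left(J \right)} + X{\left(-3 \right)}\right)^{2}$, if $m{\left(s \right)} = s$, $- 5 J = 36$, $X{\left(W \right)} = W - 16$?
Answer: $\frac{17161}{25} \approx 686.44$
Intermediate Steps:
$X{\left(W \right)} = -16 + W$
$J = - \frac{36}{5}$ ($J = \left(- \frac{1}{5}\right) 36 = - \frac{36}{5} \approx -7.2$)
$\left(m{\left(J \right)} + X{\left(-3 \right)}\right)^{2} = \left(- \frac{36}{5} - 19\right)^{2} = \left(- \frac{131}{5}\right)^{2} = \frac{17161}{25}$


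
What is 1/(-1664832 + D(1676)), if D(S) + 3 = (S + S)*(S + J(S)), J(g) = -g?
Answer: -1/1664835 ≈ -6.0066e-7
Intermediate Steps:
D(S) = -3 (D(S) = -3 + (S + S)*(S - S) = -3 + (2*S)*0 = -3 + 0 = -3)
1/(-1664832 + D(1676)) = 1/(-1664832 - 3) = 1/(-1664835) = -1/1664835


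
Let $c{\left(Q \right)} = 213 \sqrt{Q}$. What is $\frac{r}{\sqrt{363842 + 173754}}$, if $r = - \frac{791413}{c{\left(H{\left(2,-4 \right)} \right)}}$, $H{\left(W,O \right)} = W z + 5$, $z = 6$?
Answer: $- \frac{791413 \sqrt{2284783}}{973317558} \approx -1.2291$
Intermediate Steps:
$H{\left(W,O \right)} = 5 + 6 W$ ($H{\left(W,O \right)} = W 6 + 5 = 6 W + 5 = 5 + 6 W$)
$r = - \frac{791413 \sqrt{17}}{3621}$ ($r = - \frac{791413}{213 \sqrt{5 + 6 \cdot 2}} = - \frac{791413}{213 \sqrt{5 + 12}} = - \frac{791413}{213 \sqrt{17}} = - 791413 \frac{\sqrt{17}}{3621} = - \frac{791413 \sqrt{17}}{3621} \approx -901.15$)
$\frac{r}{\sqrt{363842 + 173754}} = \frac{\left(- \frac{791413}{3621}\right) \sqrt{17}}{\sqrt{363842 + 173754}} = \frac{\left(- \frac{791413}{3621}\right) \sqrt{17}}{\sqrt{537596}} = \frac{\left(- \frac{791413}{3621}\right) \sqrt{17}}{2 \sqrt{134399}} = - \frac{791413 \sqrt{17}}{3621} \frac{\sqrt{134399}}{268798} = - \frac{791413 \sqrt{2284783}}{973317558}$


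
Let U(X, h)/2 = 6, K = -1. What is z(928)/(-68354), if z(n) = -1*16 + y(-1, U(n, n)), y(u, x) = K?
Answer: 17/68354 ≈ 0.00024871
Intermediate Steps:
U(X, h) = 12 (U(X, h) = 2*6 = 12)
y(u, x) = -1
z(n) = -17 (z(n) = -1*16 - 1 = -16 - 1 = -17)
z(928)/(-68354) = -17/(-68354) = -17*(-1/68354) = 17/68354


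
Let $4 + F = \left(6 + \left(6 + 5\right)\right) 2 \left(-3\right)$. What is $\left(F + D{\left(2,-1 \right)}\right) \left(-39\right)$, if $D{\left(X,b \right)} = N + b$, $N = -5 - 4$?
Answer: $4524$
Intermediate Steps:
$N = -9$ ($N = -5 - 4 = -9$)
$F = -106$ ($F = -4 + \left(6 + \left(6 + 5\right)\right) 2 \left(-3\right) = -4 + \left(6 + 11\right) 2 \left(-3\right) = -4 + 17 \cdot 2 \left(-3\right) = -4 + 34 \left(-3\right) = -4 - 102 = -106$)
$D{\left(X,b \right)} = -9 + b$
$\left(F + D{\left(2,-1 \right)}\right) \left(-39\right) = \left(-106 - 10\right) \left(-39\right) = \left(-116\right) \left(-39\right) = 4524$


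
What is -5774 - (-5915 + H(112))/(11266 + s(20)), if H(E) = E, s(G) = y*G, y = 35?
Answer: -69085881/11966 ≈ -5773.5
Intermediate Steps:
s(G) = 35*G
-5774 - (-5915 + H(112))/(11266 + s(20)) = -5774 - (-5915 + 112)/(11266 + 35*20) = -5774 - (-5803)/(11266 + 700) = -5774 - (-5803)/11966 = -5774 - 1*(-5803/11966) = -5774 + 5803/11966 = -69085881/11966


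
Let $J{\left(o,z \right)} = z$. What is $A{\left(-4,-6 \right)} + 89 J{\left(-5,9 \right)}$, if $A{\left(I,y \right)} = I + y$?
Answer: $791$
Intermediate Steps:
$A{\left(-4,-6 \right)} + 89 J{\left(-5,9 \right)} = \left(-4 - 6\right) + 89 \cdot 9 = -10 + 801 = 791$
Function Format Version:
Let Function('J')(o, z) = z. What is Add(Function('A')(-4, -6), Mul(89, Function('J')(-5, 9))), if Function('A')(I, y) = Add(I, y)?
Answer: 791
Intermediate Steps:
Add(Function('A')(-4, -6), Mul(89, Function('J')(-5, 9))) = Add(Add(-4, -6), Mul(89, 9)) = Add(-10, 801) = 791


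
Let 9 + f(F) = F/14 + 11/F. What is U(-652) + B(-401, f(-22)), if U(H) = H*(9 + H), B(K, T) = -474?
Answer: 418762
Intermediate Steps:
f(F) = -9 + 11/F + F/14 (f(F) = -9 + (F/14 + 11/F) = -9 + (11/F + F/14) = -9 + 11/F + F/14)
U(-652) + B(-401, f(-22)) = -652*(9 - 652) - 474 = -652*(-643) - 474 = 419236 - 474 = 418762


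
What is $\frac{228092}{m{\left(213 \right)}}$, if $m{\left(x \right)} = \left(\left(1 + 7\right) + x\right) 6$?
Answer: $\frac{114046}{663} \approx 172.02$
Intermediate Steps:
$m{\left(x \right)} = 48 + 6 x$ ($m{\left(x \right)} = \left(8 + x\right) 6 = 48 + 6 x$)
$\frac{228092}{m{\left(213 \right)}} = \frac{228092}{48 + 6 \cdot 213} = \frac{228092}{48 + 1278} = \frac{228092}{1326} = 228092 \cdot \frac{1}{1326} = \frac{114046}{663}$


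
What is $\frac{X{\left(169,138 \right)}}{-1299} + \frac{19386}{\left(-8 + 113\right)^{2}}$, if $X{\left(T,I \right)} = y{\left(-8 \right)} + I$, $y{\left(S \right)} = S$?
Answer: $\frac{2638796}{1591275} \approx 1.6583$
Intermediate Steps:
$X{\left(T,I \right)} = -8 + I$
$\frac{X{\left(169,138 \right)}}{-1299} + \frac{19386}{\left(-8 + 113\right)^{2}} = \frac{-8 + 138}{-1299} + \frac{19386}{\left(-8 + 113\right)^{2}} = 130 \left(- \frac{1}{1299}\right) + \frac{19386}{105^{2}} = - \frac{130}{1299} + \frac{19386}{11025} = - \frac{130}{1299} + 19386 \cdot \frac{1}{11025} = - \frac{130}{1299} + \frac{2154}{1225} = \frac{2638796}{1591275}$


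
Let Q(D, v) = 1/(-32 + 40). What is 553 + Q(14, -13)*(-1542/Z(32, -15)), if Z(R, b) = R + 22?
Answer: 39559/72 ≈ 549.43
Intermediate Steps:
Q(D, v) = ⅛ (Q(D, v) = 1/8 = ⅛)
Z(R, b) = 22 + R
553 + Q(14, -13)*(-1542/Z(32, -15)) = 553 + (-1542/(22 + 32))/8 = 553 + (-1542/54)/8 = 553 + (-1542*1/54)/8 = 553 + (⅛)*(-257/9) = 553 - 257/72 = 39559/72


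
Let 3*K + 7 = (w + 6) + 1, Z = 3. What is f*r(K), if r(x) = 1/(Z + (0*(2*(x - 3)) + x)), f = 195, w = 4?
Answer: 45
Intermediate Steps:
K = 4/3 (K = -7/3 + ((4 + 6) + 1)/3 = -7/3 + (10 + 1)/3 = -7/3 + (1/3)*11 = -7/3 + 11/3 = 4/3 ≈ 1.3333)
r(x) = 1/(3 + x) (r(x) = 1/(3 + (0*(2*(x - 3)) + x)) = 1/(3 + (0*(2*(-3 + x)) + x)) = 1/(3 + (0*(-6 + 2*x) + x)) = 1/(3 + (0 + x)) = 1/(3 + x))
f*r(K) = 195/(3 + 4/3) = 195/(13/3) = 195*(3/13) = 45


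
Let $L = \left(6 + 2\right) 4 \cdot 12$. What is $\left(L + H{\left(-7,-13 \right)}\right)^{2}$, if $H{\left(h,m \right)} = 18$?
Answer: $161604$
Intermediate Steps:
$L = 384$ ($L = 8 \cdot 4 \cdot 12 = 32 \cdot 12 = 384$)
$\left(L + H{\left(-7,-13 \right)}\right)^{2} = \left(384 + 18\right)^{2} = 402^{2} = 161604$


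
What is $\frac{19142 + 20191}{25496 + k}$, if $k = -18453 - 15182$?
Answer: $- \frac{13111}{2713} \approx -4.8327$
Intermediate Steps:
$k = -33635$ ($k = -18453 - 15182 = -33635$)
$\frac{19142 + 20191}{25496 + k} = \frac{19142 + 20191}{25496 - 33635} = \frac{39333}{-8139} = 39333 \left(- \frac{1}{8139}\right) = - \frac{13111}{2713}$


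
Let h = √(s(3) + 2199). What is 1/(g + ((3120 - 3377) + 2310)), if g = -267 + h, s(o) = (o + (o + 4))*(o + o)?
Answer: 1786/3187537 - 3*√251/3187537 ≈ 0.00054540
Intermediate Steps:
s(o) = 2*o*(4 + 2*o) (s(o) = (o + (4 + o))*(2*o) = (4 + 2*o)*(2*o) = 2*o*(4 + 2*o))
h = 3*√251 (h = √(4*3*(2 + 3) + 2199) = √(4*3*5 + 2199) = √(60 + 2199) = √2259 = 3*√251 ≈ 47.529)
g = -267 + 3*√251 ≈ -219.47
1/(g + ((3120 - 3377) + 2310)) = 1/((-267 + 3*√251) + ((3120 - 3377) + 2310)) = 1/((-267 + 3*√251) + (-257 + 2310)) = 1/((-267 + 3*√251) + 2053) = 1/(1786 + 3*√251)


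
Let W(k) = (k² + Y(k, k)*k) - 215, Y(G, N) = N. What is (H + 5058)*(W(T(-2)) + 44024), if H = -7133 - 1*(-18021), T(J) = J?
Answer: 698705882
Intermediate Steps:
W(k) = -215 + 2*k² (W(k) = (k² + k*k) - 215 = (k² + k²) - 215 = 2*k² - 215 = -215 + 2*k²)
H = 10888 (H = -7133 + 18021 = 10888)
(H + 5058)*(W(T(-2)) + 44024) = (10888 + 5058)*((-215 + 2*(-2)²) + 44024) = 15946*((-215 + 2*4) + 44024) = 15946*((-215 + 8) + 44024) = 15946*(-207 + 44024) = 15946*43817 = 698705882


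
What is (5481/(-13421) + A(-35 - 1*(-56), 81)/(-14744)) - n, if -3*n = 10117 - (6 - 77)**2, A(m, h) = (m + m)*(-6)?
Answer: 83683554309/49469806 ≈ 1691.6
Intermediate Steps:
A(m, h) = -12*m (A(m, h) = (2*m)*(-6) = -12*m)
n = -1692 (n = -(10117 - (6 - 77)**2)/3 = -(10117 - 1*(-71)**2)/3 = -(10117 - 1*5041)/3 = -(10117 - 5041)/3 = -1/3*5076 = -1692)
(5481/(-13421) + A(-35 - 1*(-56), 81)/(-14744)) - n = (5481/(-13421) - 12*(-35 - 1*(-56))/(-14744)) - 1*(-1692) = (5481*(-1/13421) - 12*(-35 + 56)*(-1/14744)) + 1692 = (-5481/13421 - 12*21*(-1/14744)) + 1692 = (-5481/13421 - 252*(-1/14744)) + 1692 = (-5481/13421 + 63/3686) + 1692 = -19357443/49469806 + 1692 = 83683554309/49469806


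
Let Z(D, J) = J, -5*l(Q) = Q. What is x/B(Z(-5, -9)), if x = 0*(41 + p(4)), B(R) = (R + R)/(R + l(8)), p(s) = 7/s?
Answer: 0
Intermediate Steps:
l(Q) = -Q/5
B(R) = 2*R/(-8/5 + R) (B(R) = (R + R)/(R - ⅕*8) = (2*R)/(R - 8/5) = (2*R)/(-8/5 + R) = 2*R/(-8/5 + R))
x = 0 (x = 0*(41 + 7/4) = 0*(171/4) = 0)
x/B(Z(-5, -9)) = 0/((10*(-9)/(-8 + 5*(-9)))) = 0/((10*(-9)/(-8 - 45))) = 0/((10*(-9)/(-53))) = 0/((10*(-9)*(-1/53))) = 0/(90/53) = 0*(53/90) = 0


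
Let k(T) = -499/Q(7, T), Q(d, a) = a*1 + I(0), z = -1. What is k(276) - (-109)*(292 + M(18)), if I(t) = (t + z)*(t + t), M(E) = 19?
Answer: 9355625/276 ≈ 33897.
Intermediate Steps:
I(t) = 2*t*(-1 + t) (I(t) = (t - 1)*(t + t) = (-1 + t)*(2*t) = 2*t*(-1 + t))
Q(d, a) = a (Q(d, a) = a*1 + 2*0*(-1 + 0) = a + 2*0*(-1) = a + 0 = a)
k(T) = -499/T
k(276) - (-109)*(292 + M(18)) = -499/276 - (-109)*(292 + 19) = -499*1/276 - (-109)*311 = -499/276 - 1*(-33899) = -499/276 + 33899 = 9355625/276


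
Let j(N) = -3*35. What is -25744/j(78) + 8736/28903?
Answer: 106428016/433545 ≈ 245.48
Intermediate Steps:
j(N) = -105
-25744/j(78) + 8736/28903 = -25744/(-105) + 8736/28903 = -25744*(-1/105) + 8736*(1/28903) = 25744/105 + 1248/4129 = 106428016/433545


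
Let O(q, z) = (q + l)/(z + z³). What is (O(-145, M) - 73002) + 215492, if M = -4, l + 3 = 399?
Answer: 9689069/68 ≈ 1.4249e+5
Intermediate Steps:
l = 396 (l = -3 + 399 = 396)
O(q, z) = (396 + q)/(z + z³) (O(q, z) = (q + 396)/(z + z³) = (396 + q)/(z + z³))
(O(-145, M) - 73002) + 215492 = ((396 - 145)/(-4 + (-4)³) - 73002) + 215492 = (251/(-4 - 64) - 73002) + 215492 = (251/(-68) - 73002) + 215492 = (-1/68*251 - 73002) + 215492 = (-251/68 - 73002) + 215492 = -4964387/68 + 215492 = 9689069/68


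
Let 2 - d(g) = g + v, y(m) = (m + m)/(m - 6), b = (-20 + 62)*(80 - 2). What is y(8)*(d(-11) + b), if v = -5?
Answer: 26352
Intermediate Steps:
b = 3276 (b = 42*78 = 3276)
y(m) = 2*m/(-6 + m) (y(m) = (2*m)/(-6 + m) = 2*m/(-6 + m))
d(g) = 7 - g (d(g) = 2 - (g - 5) = 2 - (-5 + g) = 2 + (5 - g) = 7 - g)
y(8)*(d(-11) + b) = (2*8/(-6 + 8))*((7 - 1*(-11)) + 3276) = (2*8/2)*((7 + 11) + 3276) = (2*8*(½))*(18 + 3276) = 8*3294 = 26352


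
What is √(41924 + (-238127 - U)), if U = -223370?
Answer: √27167 ≈ 164.82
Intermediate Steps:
√(41924 + (-238127 - U)) = √(41924 + (-238127 - 1*(-223370))) = √(41924 + (-238127 + 223370)) = √(41924 - 14757) = √27167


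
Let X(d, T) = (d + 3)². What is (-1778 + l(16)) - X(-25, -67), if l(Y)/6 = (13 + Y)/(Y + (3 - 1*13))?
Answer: -2233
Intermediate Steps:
X(d, T) = (3 + d)²
l(Y) = 6*(13 + Y)/(-10 + Y) (l(Y) = 6*((13 + Y)/(Y + (3 - 1*13))) = 6*((13 + Y)/(Y + (3 - 13))) = 6*((13 + Y)/(Y - 10)) = 6*((13 + Y)/(-10 + Y)) = 6*(13 + Y)/(-10 + Y))
(-1778 + l(16)) - X(-25, -67) = (-1778 + 6*(13 + 16)/(-10 + 16)) - (3 - 25)² = (-1778 + 6*29/6) - 1*(-22)² = (-1778 + 6*(⅙)*29) - 1*484 = (-1778 + 29) - 484 = -1749 - 484 = -2233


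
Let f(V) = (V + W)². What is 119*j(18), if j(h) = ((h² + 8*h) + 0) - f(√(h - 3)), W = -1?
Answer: 53788 + 238*√15 ≈ 54710.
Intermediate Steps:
f(V) = (-1 + V)² (f(V) = (V - 1)² = (-1 + V)²)
j(h) = h² - (-1 + √(-3 + h))² + 8*h (j(h) = ((h² + 8*h) + 0) - (-1 + √(h - 3))² = (h² + 8*h) - (-1 + √(-3 + h))² = h² - (-1 + √(-3 + h))² + 8*h)
119*j(18) = 119*(18² - (-1 + √(-3 + 18))² + 8*18) = 119*(324 - (-1 + √15)² + 144) = 119*(468 - (-1 + √15)²) = 55692 - 119*(-1 + √15)²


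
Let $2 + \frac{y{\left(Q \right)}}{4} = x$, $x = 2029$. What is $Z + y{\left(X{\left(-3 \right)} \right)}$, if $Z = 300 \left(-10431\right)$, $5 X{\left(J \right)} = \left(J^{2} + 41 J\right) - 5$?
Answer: $-3121192$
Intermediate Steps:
$X{\left(J \right)} = -1 + \frac{J^{2}}{5} + \frac{41 J}{5}$ ($X{\left(J \right)} = \frac{\left(J^{2} + 41 J\right) - 5}{5} = \frac{-5 + J^{2} + 41 J}{5} = -1 + \frac{J^{2}}{5} + \frac{41 J}{5}$)
$y{\left(Q \right)} = 8108$ ($y{\left(Q \right)} = -8 + 4 \cdot 2029 = -8 + 8116 = 8108$)
$Z = -3129300$
$Z + y{\left(X{\left(-3 \right)} \right)} = -3129300 + 8108 = -3121192$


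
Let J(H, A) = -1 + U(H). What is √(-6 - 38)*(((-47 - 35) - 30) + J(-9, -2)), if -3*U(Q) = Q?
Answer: -220*I*√11 ≈ -729.66*I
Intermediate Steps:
U(Q) = -Q/3
J(H, A) = -1 - H/3
√(-6 - 38)*(((-47 - 35) - 30) + J(-9, -2)) = √(-6 - 38)*(((-47 - 35) - 30) + (-1 - ⅓*(-9))) = √(-44)*((-82 - 30) + (-1 + 3)) = (2*I*√11)*(-112 + 2) = (2*I*√11)*(-110) = -220*I*√11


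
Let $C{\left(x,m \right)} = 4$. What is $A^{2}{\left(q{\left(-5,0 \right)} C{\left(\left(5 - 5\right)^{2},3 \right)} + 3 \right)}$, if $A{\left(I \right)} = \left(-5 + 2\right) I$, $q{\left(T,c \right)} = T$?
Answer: $2601$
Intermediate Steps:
$A{\left(I \right)} = - 3 I$
$A^{2}{\left(q{\left(-5,0 \right)} C{\left(\left(5 - 5\right)^{2},3 \right)} + 3 \right)} = \left(- 3 \left(\left(-5\right) 4 + 3\right)\right)^{2} = \left(- 3 \left(-20 + 3\right)\right)^{2} = \left(\left(-3\right) \left(-17\right)\right)^{2} = 51^{2} = 2601$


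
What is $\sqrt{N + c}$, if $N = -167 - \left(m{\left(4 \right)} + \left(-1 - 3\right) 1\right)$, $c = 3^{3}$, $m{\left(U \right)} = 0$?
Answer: $2 i \sqrt{34} \approx 11.662 i$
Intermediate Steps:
$c = 27$
$N = -163$ ($N = -167 - \left(0 + \left(-1 - 3\right) 1\right) = -167 - \left(0 - 4\right) = -167 - -4 = -167 + 4 = -163$)
$\sqrt{N + c} = \sqrt{-163 + 27} = \sqrt{-136} = 2 i \sqrt{34}$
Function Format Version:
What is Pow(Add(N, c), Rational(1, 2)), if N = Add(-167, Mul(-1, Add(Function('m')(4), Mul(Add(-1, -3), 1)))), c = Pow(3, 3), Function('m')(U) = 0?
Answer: Mul(2, I, Pow(34, Rational(1, 2))) ≈ Mul(11.662, I)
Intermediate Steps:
c = 27
N = -163 (N = Add(-167, Mul(-1, Add(0, Mul(Add(-1, -3), 1)))) = Add(-167, Mul(-1, Add(0, Mul(-4, 1)))) = Add(-167, Mul(-1, Add(0, -4))) = Add(-167, Mul(-1, -4)) = Add(-167, 4) = -163)
Pow(Add(N, c), Rational(1, 2)) = Pow(Add(-163, 27), Rational(1, 2)) = Pow(-136, Rational(1, 2)) = Mul(2, I, Pow(34, Rational(1, 2)))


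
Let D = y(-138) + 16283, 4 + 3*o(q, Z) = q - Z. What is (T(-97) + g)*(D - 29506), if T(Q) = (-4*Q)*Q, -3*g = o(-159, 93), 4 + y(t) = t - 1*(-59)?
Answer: 4503655208/9 ≈ 5.0041e+8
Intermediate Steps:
o(q, Z) = -4/3 - Z/3 + q/3 (o(q, Z) = -4/3 + (q - Z)/3 = -4/3 + (-Z/3 + q/3) = -4/3 - Z/3 + q/3)
y(t) = 55 + t (y(t) = -4 + (t - 1*(-59)) = -4 + (t + 59) = -4 + (59 + t) = 55 + t)
g = 256/9 (g = -(-4/3 - 1/3*93 + (1/3)*(-159))/3 = -(-4/3 - 31 - 53)/3 = -1/3*(-256/3) = 256/9 ≈ 28.444)
T(Q) = -4*Q**2
D = 16200 (D = (55 - 138) + 16283 = -83 + 16283 = 16200)
(T(-97) + g)*(D - 29506) = (-4*(-97)**2 + 256/9)*(16200 - 29506) = (-4*9409 + 256/9)*(-13306) = (-37636 + 256/9)*(-13306) = -338468/9*(-13306) = 4503655208/9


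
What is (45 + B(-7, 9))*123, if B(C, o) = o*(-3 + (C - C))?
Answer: 2214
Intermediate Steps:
B(C, o) = -3*o (B(C, o) = o*(-3 + 0) = o*(-3) = -3*o)
(45 + B(-7, 9))*123 = (45 - 3*9)*123 = (45 - 27)*123 = 18*123 = 2214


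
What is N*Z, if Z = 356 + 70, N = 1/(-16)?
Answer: -213/8 ≈ -26.625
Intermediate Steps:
N = -1/16 ≈ -0.062500
Z = 426
N*Z = -1/16*426 = -213/8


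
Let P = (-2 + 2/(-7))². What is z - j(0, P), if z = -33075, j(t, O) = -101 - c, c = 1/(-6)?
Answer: -197845/6 ≈ -32974.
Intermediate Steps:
c = -⅙ ≈ -0.16667
P = 256/49 (P = (-2 + 2*(-⅐))² = (-2 - 2/7)² = (-16/7)² = 256/49 ≈ 5.2245)
j(t, O) = -605/6 (j(t, O) = -101 - 1*(-⅙) = -101 + ⅙ = -605/6)
z - j(0, P) = -33075 - 1*(-605/6) = -33075 + 605/6 = -197845/6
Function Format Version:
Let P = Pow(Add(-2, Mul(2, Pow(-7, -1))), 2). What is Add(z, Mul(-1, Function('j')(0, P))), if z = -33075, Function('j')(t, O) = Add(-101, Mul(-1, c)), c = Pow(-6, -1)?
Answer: Rational(-197845, 6) ≈ -32974.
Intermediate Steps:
c = Rational(-1, 6) ≈ -0.16667
P = Rational(256, 49) (P = Pow(Add(-2, Mul(2, Rational(-1, 7))), 2) = Pow(Add(-2, Rational(-2, 7)), 2) = Pow(Rational(-16, 7), 2) = Rational(256, 49) ≈ 5.2245)
Function('j')(t, O) = Rational(-605, 6) (Function('j')(t, O) = Add(-101, Mul(-1, Rational(-1, 6))) = Add(-101, Rational(1, 6)) = Rational(-605, 6))
Add(z, Mul(-1, Function('j')(0, P))) = Add(-33075, Mul(-1, Rational(-605, 6))) = Add(-33075, Rational(605, 6)) = Rational(-197845, 6)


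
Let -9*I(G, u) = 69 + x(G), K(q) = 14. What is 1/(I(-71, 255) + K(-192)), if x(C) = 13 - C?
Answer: -1/3 ≈ -0.33333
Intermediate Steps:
I(G, u) = -82/9 + G/9 (I(G, u) = -(69 + (13 - G))/9 = -(82 - G)/9 = -82/9 + G/9)
1/(I(-71, 255) + K(-192)) = 1/((-82/9 + (1/9)*(-71)) + 14) = 1/((-82/9 - 71/9) + 14) = 1/(-17 + 14) = 1/(-3) = -1/3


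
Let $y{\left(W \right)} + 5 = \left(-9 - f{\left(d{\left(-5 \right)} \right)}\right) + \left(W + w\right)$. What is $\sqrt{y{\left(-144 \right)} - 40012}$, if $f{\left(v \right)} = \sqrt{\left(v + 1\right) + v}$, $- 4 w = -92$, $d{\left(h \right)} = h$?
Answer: $\sqrt{-40147 - 3 i} \approx 0.0075 - 200.37 i$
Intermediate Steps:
$w = 23$ ($w = \left(- \frac{1}{4}\right) \left(-92\right) = 23$)
$f{\left(v \right)} = \sqrt{1 + 2 v}$ ($f{\left(v \right)} = \sqrt{\left(1 + v\right) + v} = \sqrt{1 + 2 v}$)
$y{\left(W \right)} = 9 + W - 3 i$ ($y{\left(W \right)} = -5 - \left(-14 + \sqrt{1 + 2 \left(-5\right)} - W\right) = -5 - \left(-14 + \sqrt{1 - 10} - W\right) = -5 - \left(-14 + \sqrt{-9} - W\right) = -5 - \left(-14 - W + 3 i\right) = -5 + \left(14 + W - 3 i\right) = 9 + W - 3 i$)
$\sqrt{y{\left(-144 \right)} - 40012} = \sqrt{\left(9 - 144 - 3 i\right) - 40012} = \sqrt{\left(-135 - 3 i\right) - 40012} = \sqrt{-40147 - 3 i}$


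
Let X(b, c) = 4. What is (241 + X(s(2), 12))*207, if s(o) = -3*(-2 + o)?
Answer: 50715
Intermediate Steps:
s(o) = 6 - 3*o
(241 + X(s(2), 12))*207 = (241 + 4)*207 = 245*207 = 50715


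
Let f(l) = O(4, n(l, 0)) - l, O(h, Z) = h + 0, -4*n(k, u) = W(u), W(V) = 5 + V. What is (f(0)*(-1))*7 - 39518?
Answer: -39546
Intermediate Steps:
n(k, u) = -5/4 - u/4 (n(k, u) = -(5 + u)/4 = -5/4 - u/4)
O(h, Z) = h
f(l) = 4 - l
(f(0)*(-1))*7 - 39518 = ((4 - 1*0)*(-1))*7 - 39518 = ((4 + 0)*(-1))*7 - 39518 = (4*(-1))*7 - 39518 = -4*7 - 39518 = -28 - 39518 = -39546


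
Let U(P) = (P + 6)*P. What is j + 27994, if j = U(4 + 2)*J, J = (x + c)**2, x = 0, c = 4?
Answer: 29146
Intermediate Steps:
U(P) = P*(6 + P) (U(P) = (6 + P)*P = P*(6 + P))
J = 16 (J = (0 + 4)**2 = 4**2 = 16)
j = 1152 (j = ((4 + 2)*(6 + (4 + 2)))*16 = (6*(6 + 6))*16 = (6*12)*16 = 72*16 = 1152)
j + 27994 = 1152 + 27994 = 29146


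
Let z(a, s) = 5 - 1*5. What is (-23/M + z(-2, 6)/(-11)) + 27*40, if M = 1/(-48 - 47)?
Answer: 3265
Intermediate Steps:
z(a, s) = 0 (z(a, s) = 5 - 5 = 0)
M = -1/95 (M = 1/(-95) = -1/95 ≈ -0.010526)
(-23/M + z(-2, 6)/(-11)) + 27*40 = (-23/(-1/95) + 0/(-11)) + 27*40 = (-23*(-95) + 0*(-1/11)) + 1080 = (2185 + 0) + 1080 = 2185 + 1080 = 3265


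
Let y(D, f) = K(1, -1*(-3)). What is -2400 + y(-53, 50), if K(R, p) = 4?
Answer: -2396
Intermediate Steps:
y(D, f) = 4
-2400 + y(-53, 50) = -2400 + 4 = -2396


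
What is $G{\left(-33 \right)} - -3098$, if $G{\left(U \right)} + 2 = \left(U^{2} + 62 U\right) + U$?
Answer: $2106$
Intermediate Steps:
$G{\left(U \right)} = -2 + U^{2} + 63 U$ ($G{\left(U \right)} = -2 + \left(\left(U^{2} + 62 U\right) + U\right) = -2 + \left(U^{2} + 63 U\right) = -2 + U^{2} + 63 U$)
$G{\left(-33 \right)} - -3098 = \left(-2 + \left(-33\right)^{2} + 63 \left(-33\right)\right) - -3098 = \left(-2 + 1089 - 2079\right) + 3098 = -992 + 3098 = 2106$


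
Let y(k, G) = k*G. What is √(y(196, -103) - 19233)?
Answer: I*√39421 ≈ 198.55*I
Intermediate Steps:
y(k, G) = G*k
√(y(196, -103) - 19233) = √(-103*196 - 19233) = √(-20188 - 19233) = √(-39421) = I*√39421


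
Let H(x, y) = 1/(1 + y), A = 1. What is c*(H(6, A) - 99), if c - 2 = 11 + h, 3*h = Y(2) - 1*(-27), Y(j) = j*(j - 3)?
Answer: -6304/3 ≈ -2101.3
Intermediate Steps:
Y(j) = j*(-3 + j)
h = 25/3 (h = (2*(-3 + 2) - 1*(-27))/3 = (2*(-1) + 27)/3 = (-2 + 27)/3 = (⅓)*25 = 25/3 ≈ 8.3333)
c = 64/3 (c = 2 + (11 + 25/3) = 2 + 58/3 = 64/3 ≈ 21.333)
c*(H(6, A) - 99) = 64*(1/(1 + 1) - 99)/3 = 64*(1/2 - 99)/3 = 64*(½ - 99)/3 = (64/3)*(-197/2) = -6304/3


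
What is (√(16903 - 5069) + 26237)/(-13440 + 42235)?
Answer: 26237/28795 + √11834/28795 ≈ 0.91494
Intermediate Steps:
(√(16903 - 5069) + 26237)/(-13440 + 42235) = (√11834 + 26237)/28795 = (26237 + √11834)*(1/28795) = 26237/28795 + √11834/28795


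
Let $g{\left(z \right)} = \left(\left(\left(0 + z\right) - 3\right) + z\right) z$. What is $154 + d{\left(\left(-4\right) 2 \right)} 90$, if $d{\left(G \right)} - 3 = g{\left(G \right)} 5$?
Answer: $68824$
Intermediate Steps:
$g{\left(z \right)} = z \left(-3 + 2 z\right)$ ($g{\left(z \right)} = \left(\left(z - 3\right) + z\right) z = \left(\left(-3 + z\right) + z\right) z = \left(-3 + 2 z\right) z = z \left(-3 + 2 z\right)$)
$d{\left(G \right)} = 3 + 5 G \left(-3 + 2 G\right)$ ($d{\left(G \right)} = 3 + G \left(-3 + 2 G\right) 5 = 3 + 5 G \left(-3 + 2 G\right)$)
$154 + d{\left(\left(-4\right) 2 \right)} 90 = 154 + \left(3 + 5 \left(\left(-4\right) 2\right) \left(-3 + 2 \left(\left(-4\right) 2\right)\right)\right) 90 = 154 + \left(3 + 5 \left(-8\right) \left(-3 + 2 \left(-8\right)\right)\right) 90 = 154 + \left(3 + 5 \left(-8\right) \left(-3 - 16\right)\right) 90 = 154 + \left(3 + 5 \left(-8\right) \left(-19\right)\right) 90 = 154 + \left(3 + 760\right) 90 = 154 + 763 \cdot 90 = 154 + 68670 = 68824$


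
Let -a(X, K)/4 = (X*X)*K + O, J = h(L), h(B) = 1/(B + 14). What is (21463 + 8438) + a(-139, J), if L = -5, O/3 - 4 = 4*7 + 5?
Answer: 187829/9 ≈ 20870.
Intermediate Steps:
O = 111 (O = 12 + 3*(4*7 + 5) = 12 + 3*(28 + 5) = 12 + 3*33 = 12 + 99 = 111)
h(B) = 1/(14 + B)
J = ⅑ (J = 1/(14 - 5) = 1/9 = ⅑ ≈ 0.11111)
a(X, K) = -444 - 4*K*X² (a(X, K) = -4*((X*X)*K + 111) = -4*(X²*K + 111) = -4*(K*X² + 111) = -4*(111 + K*X²) = -444 - 4*K*X²)
(21463 + 8438) + a(-139, J) = (21463 + 8438) + (-444 - 4*⅑*(-139)²) = 29901 + (-444 - 4*⅑*19321) = 29901 + (-444 - 77284/9) = 29901 - 81280/9 = 187829/9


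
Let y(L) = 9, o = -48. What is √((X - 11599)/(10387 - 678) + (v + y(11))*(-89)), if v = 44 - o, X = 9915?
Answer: I*√847361567465/9709 ≈ 94.811*I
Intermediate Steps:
v = 92 (v = 44 - 1*(-48) = 44 + 48 = 92)
√((X - 11599)/(10387 - 678) + (v + y(11))*(-89)) = √((9915 - 11599)/(10387 - 678) + (92 + 9)*(-89)) = √(-1684/9709 + 101*(-89)) = √(-1684*1/9709 - 8989) = √(-1684/9709 - 8989) = √(-87275885/9709) = I*√847361567465/9709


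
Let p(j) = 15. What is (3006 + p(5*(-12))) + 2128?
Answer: 5149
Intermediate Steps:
(3006 + p(5*(-12))) + 2128 = (3006 + 15) + 2128 = 3021 + 2128 = 5149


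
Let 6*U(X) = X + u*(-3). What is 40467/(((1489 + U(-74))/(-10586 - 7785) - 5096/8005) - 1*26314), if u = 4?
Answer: -17853213456855/11609515343378 ≈ -1.5378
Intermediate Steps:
U(X) = -2 + X/6 (U(X) = (X + 4*(-3))/6 = (X - 12)/6 = (-12 + X)/6 = -2 + X/6)
40467/(((1489 + U(-74))/(-10586 - 7785) - 5096/8005) - 1*26314) = 40467/(((1489 + (-2 + (⅙)*(-74)))/(-10586 - 7785) - 5096/8005) - 1*26314) = 40467/(((1489 + (-2 - 37/3))/(-18371) - 5096*1/8005) - 26314) = 40467/(((1489 - 43/3)*(-1/18371) - 5096/8005) - 26314) = 40467/(((4424/3)*(-1/18371) - 5096/8005) - 26314) = 40467/((-4424/55113 - 5096/8005) - 26314) = 40467/(-316269968/441179565 - 26314) = 40467/(-11609515343378/441179565) = 40467*(-441179565/11609515343378) = -17853213456855/11609515343378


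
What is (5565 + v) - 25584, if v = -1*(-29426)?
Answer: 9407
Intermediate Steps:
v = 29426
(5565 + v) - 25584 = (5565 + 29426) - 25584 = 34991 - 25584 = 9407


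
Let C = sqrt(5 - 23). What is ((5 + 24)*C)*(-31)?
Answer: -2697*I*sqrt(2) ≈ -3814.1*I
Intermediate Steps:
C = 3*I*sqrt(2) (C = sqrt(-18) = 3*I*sqrt(2) ≈ 4.2426*I)
((5 + 24)*C)*(-31) = ((5 + 24)*(3*I*sqrt(2)))*(-31) = (29*(3*I*sqrt(2)))*(-31) = (87*I*sqrt(2))*(-31) = -2697*I*sqrt(2)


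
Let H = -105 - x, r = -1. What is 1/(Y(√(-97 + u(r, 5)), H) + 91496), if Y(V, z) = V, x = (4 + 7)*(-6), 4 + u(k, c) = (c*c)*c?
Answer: 11437/1046439749 - √6/4185758996 ≈ 1.0929e-5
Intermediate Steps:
u(k, c) = -4 + c³ (u(k, c) = -4 + (c*c)*c = -4 + c²*c = -4 + c³)
x = -66 (x = 11*(-6) = -66)
H = -39 (H = -105 - 1*(-66) = -105 + 66 = -39)
1/(Y(√(-97 + u(r, 5)), H) + 91496) = 1/(√(-97 + (-4 + 5³)) + 91496) = 1/(√(-97 + (-4 + 125)) + 91496) = 1/(√(-97 + 121) + 91496) = 1/(√24 + 91496) = 1/(2*√6 + 91496) = 1/(91496 + 2*√6)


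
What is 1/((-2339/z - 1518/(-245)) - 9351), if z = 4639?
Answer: -1136555/10621456858 ≈ -0.00010701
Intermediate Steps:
1/((-2339/z - 1518/(-245)) - 9351) = 1/((-2339/4639 - 1518/(-245)) - 9351) = 1/((-2339*1/4639 - 1518*(-1/245)) - 9351) = 1/((-2339/4639 + 1518/245) - 9351) = 1/(6468947/1136555 - 9351) = 1/(-10621456858/1136555) = -1136555/10621456858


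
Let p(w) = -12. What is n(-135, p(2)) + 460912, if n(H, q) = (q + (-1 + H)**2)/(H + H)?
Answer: 62213878/135 ≈ 4.6084e+5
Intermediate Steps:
n(H, q) = (q + (-1 + H)**2)/(2*H) (n(H, q) = (q + (-1 + H)**2)/((2*H)) = (q + (-1 + H)**2)*(1/(2*H)) = (q + (-1 + H)**2)/(2*H))
n(-135, p(2)) + 460912 = (1/2)*(-12 + (-1 - 135)**2)/(-135) + 460912 = (1/2)*(-1/135)*(-12 + (-136)**2) + 460912 = (1/2)*(-1/135)*(-12 + 18496) + 460912 = (1/2)*(-1/135)*18484 + 460912 = -9242/135 + 460912 = 62213878/135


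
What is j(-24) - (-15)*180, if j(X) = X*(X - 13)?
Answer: 3588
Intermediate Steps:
j(X) = X*(-13 + X)
j(-24) - (-15)*180 = -24*(-13 - 24) - (-15)*180 = -24*(-37) - 1*(-2700) = 888 + 2700 = 3588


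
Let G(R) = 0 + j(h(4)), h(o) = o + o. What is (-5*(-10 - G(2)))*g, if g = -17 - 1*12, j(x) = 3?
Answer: -1885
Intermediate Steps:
h(o) = 2*o
g = -29 (g = -17 - 12 = -29)
G(R) = 3 (G(R) = 0 + 3 = 3)
(-5*(-10 - G(2)))*g = -5*(-10 - 1*3)*(-29) = -5*(-10 - 3)*(-29) = -5*(-13)*(-29) = 65*(-29) = -1885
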